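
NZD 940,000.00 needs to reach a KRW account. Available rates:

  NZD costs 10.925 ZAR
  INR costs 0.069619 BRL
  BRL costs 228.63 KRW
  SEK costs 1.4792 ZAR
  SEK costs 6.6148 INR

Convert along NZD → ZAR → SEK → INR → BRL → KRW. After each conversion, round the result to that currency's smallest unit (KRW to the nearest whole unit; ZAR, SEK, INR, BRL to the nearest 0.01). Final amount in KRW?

KRW 730,970,948

NZD 940,000.00 × 10.925 = ZAR 10,269,500.00
ZAR 10,269,500.00 ÷ 1.4792 = SEK 6,942,604.11
SEK 6,942,604.11 × 6.6148 = INR 45,923,937.67
INR 45,923,937.67 × 0.069619 = BRL 3,197,178.62
BRL 3,197,178.62 × 228.63 = KRW 730,970,948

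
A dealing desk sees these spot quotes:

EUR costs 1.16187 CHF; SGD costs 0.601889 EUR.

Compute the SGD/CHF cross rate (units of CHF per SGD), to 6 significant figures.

SGD/CHF = 0.699317

1 SGD × 0.601889 = 0.601889 EUR
0.601889 EUR × 1.16187 = 0.699317 CHF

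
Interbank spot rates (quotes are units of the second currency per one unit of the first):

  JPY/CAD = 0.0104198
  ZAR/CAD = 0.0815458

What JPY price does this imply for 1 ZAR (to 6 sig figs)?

1 ZAR × 0.0815458 = 0.0815458 CAD
0.0815458 CAD ÷ 0.0104198 = 7.82604 JPY

ZAR/JPY = 7.82604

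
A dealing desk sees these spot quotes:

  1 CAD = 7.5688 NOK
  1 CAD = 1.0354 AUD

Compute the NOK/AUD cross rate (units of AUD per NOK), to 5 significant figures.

1 NOK ÷ 7.5688 = 0.132121 CAD
0.132121 CAD × 1.0354 = 0.136798 AUD

NOK/AUD = 0.13680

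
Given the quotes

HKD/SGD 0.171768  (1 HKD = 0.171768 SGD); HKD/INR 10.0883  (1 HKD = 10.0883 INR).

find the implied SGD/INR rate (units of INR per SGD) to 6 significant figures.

1 SGD ÷ 0.171768 = 5.82181 HKD
5.82181 HKD × 10.0883 = 58.7321 INR

SGD/INR = 58.7321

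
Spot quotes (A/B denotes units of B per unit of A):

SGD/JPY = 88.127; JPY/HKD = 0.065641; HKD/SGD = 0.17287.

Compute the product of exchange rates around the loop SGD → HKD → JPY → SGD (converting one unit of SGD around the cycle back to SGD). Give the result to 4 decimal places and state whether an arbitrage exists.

Around SGD → HKD → JPY → SGD: 1 ÷ 0.17287 ÷ 0.065641 ÷ 88.127 = 0.999991
Product ≈ 1 (deviation 0.001%, within rounding noise).

1.0000 (no arbitrage)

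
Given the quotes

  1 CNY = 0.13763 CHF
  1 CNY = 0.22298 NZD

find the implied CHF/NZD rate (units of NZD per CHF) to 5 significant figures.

1 CHF ÷ 0.13763 = 7.26586 CNY
7.26586 CNY × 0.22298 = 1.62014 NZD

CHF/NZD = 1.6201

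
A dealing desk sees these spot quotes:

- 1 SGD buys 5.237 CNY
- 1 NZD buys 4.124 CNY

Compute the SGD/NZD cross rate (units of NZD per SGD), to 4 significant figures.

1 SGD × 5.237 = 5.237 CNY
5.237 CNY ÷ 4.124 = 1.26988 NZD

SGD/NZD = 1.270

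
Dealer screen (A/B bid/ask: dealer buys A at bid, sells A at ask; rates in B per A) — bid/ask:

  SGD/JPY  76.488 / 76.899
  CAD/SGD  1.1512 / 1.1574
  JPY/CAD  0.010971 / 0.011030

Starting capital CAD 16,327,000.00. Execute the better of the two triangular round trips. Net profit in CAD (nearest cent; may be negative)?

Best loop CAD → JPY → SGD → CAD:
CAD 16,327,000.00 ÷ 0.011030 (buy JPY at ask) = JPY 1,480,235,721
JPY 1,480,235,721 ÷ 76.899 (buy SGD at ask) = SGD 19,249,089.33
SGD 19,249,089.33 ÷ 1.1574 (buy CAD at ask) = CAD 16,631,319.63

Net profit: CAD 304,319.63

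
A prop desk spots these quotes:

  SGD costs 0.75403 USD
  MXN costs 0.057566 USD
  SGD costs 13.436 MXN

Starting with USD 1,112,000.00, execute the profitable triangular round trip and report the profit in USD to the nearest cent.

Profitable loop is USD → SGD → MXN → USD:
USD 1,112,000.00 ÷ 0.75403 = SGD 1,474,742.38
SGD 1,474,742.38 × 13.436 = MXN 19,814,638.67
MXN 19,814,638.67 × 0.057566 = USD 1,140,649.49
Profit = USD 1,140,649.49 − USD 1,112,000.00

Profit: USD 28,649.49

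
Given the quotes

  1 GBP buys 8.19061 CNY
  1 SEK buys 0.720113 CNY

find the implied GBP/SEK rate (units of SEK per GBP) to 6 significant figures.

1 GBP × 8.19061 = 8.19061 CNY
8.19061 CNY ÷ 0.720113 = 11.3741 SEK

GBP/SEK = 11.3741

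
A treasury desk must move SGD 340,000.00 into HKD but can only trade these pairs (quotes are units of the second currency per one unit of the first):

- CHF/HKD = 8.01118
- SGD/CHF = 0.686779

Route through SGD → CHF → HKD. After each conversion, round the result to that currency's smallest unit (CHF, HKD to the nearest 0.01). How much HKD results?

SGD 340,000.00 × 0.686779 = CHF 233,504.86
CHF 233,504.86 × 8.01118 = HKD 1,870,649.46

HKD 1,870,649.46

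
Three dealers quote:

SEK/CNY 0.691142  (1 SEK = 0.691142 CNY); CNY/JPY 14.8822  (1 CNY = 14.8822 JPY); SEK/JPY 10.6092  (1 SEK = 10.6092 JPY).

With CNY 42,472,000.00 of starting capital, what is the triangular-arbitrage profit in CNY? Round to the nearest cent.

Profit: CNY 1,335,747.86

Profitable loop is CNY → SEK → JPY → CNY:
CNY 42,472,000.00 ÷ 0.691142 = SEK 61,451,915.81
SEK 61,451,915.81 × 10.6092 = JPY 651,955,665
JPY 651,955,665 ÷ 14.8822 = CNY 43,807,747.86
Profit = CNY 43,807,747.86 − CNY 42,472,000.00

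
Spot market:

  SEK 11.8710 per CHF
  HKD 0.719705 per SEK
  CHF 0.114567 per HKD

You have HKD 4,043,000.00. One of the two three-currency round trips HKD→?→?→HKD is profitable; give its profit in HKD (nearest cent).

Profitable loop is HKD → SEK → CHF → HKD:
HKD 4,043,000.00 ÷ 0.719705 = SEK 5,617,579.42
SEK 5,617,579.42 ÷ 11.8710 = CHF 473,218.72
CHF 473,218.72 ÷ 0.114567 = HKD 4,130,497.61
Profit = HKD 4,130,497.61 − HKD 4,043,000.00

Profit: HKD 87,497.61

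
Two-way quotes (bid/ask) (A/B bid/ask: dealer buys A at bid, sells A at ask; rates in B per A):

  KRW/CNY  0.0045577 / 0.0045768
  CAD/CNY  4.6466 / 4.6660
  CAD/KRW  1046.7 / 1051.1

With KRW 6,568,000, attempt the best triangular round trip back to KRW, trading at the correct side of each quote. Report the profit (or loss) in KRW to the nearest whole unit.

Net profit: KRW 147,160

Best loop KRW → CNY → CAD → KRW:
KRW 6,568,000 × 0.0045577 (sell KRW at bid) = CNY 29,934.97
CNY 29,934.97 ÷ 4.6660 (buy CAD at ask) = CAD 6,415.55
CAD 6,415.55 × 1046.7 (sell CAD at bid) = KRW 6,715,160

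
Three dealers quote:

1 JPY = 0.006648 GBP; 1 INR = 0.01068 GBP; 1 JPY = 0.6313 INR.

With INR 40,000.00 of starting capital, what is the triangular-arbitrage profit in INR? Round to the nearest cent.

Profitable loop is INR → GBP → JPY → INR:
INR 40,000.00 × 0.01068 = GBP 427.20
GBP 427.20 ÷ 0.006648 = JPY 64,260
JPY 64,260 × 0.6313 = INR 40,567.29
Profit = INR 40,567.29 − INR 40,000.00

Profit: INR 567.29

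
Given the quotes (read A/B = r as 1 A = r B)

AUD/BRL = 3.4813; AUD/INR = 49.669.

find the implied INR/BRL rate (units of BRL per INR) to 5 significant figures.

INR/BRL = 0.070090

1 INR ÷ 49.669 = 0.0201333 AUD
0.0201333 AUD × 3.4813 = 0.07009 BRL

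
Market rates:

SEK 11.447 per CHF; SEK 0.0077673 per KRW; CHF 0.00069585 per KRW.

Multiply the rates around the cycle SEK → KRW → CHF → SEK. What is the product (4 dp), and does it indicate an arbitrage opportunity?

Around SEK → KRW → CHF → SEK: 1 ÷ 0.0077673 × 0.00069585 × 11.447 = 1.025504
Product > 1; profitable direction is SEK → KRW → CHF → SEK.

1.0255 (arbitrage exists)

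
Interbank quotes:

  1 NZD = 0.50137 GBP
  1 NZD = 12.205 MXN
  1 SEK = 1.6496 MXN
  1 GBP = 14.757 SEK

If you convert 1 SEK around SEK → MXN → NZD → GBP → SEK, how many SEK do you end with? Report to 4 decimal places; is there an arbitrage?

Around SEK → MXN → NZD → GBP → SEK: 1 × 1.6496 ÷ 12.205 × 0.50137 × 14.757 = 0.999994
Product ≈ 1 (deviation 0.001%, within rounding noise).

1.0000 (no arbitrage)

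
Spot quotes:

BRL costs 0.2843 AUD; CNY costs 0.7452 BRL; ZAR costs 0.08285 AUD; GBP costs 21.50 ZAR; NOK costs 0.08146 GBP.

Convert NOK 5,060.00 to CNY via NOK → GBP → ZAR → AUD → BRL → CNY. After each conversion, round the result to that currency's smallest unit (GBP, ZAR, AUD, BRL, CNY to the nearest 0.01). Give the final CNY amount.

NOK 5,060.00 × 0.08146 = GBP 412.19
GBP 412.19 × 21.50 = ZAR 8,862.08
ZAR 8,862.08 × 0.08285 = AUD 734.22
AUD 734.22 ÷ 0.2843 = BRL 2,582.55
BRL 2,582.55 ÷ 0.7452 = CNY 3,465.58

CNY 3,465.58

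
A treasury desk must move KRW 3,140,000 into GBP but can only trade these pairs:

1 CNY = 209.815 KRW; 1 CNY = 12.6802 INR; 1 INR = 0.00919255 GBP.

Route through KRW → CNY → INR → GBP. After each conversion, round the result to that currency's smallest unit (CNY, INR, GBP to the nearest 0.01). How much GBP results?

GBP 1,744.44

KRW 3,140,000 ÷ 209.815 = CNY 14,965.56
CNY 14,965.56 × 12.6802 = INR 189,766.29
INR 189,766.29 × 0.00919255 = GBP 1,744.44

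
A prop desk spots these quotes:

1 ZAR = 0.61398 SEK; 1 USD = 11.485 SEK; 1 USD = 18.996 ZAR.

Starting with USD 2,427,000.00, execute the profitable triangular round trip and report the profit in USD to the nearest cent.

Profitable loop is USD → ZAR → SEK → USD:
USD 2,427,000.00 × 18.996 = ZAR 46,103,292.00
ZAR 46,103,292.00 × 0.61398 = SEK 28,306,499.22
SEK 28,306,499.22 ÷ 11.485 = USD 2,464,649.48
Profit = USD 2,464,649.48 − USD 2,427,000.00

Profit: USD 37,649.48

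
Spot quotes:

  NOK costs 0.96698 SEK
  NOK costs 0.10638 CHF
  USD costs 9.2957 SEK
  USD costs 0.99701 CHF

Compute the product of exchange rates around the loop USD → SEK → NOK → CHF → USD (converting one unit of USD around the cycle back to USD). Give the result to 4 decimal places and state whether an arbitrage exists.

Around USD → SEK → NOK → CHF → USD: 1 × 9.2957 ÷ 0.96698 × 0.10638 ÷ 0.99701 = 1.025711
Product > 1; profitable direction is USD → SEK → NOK → CHF → USD.

1.0257 (arbitrage exists)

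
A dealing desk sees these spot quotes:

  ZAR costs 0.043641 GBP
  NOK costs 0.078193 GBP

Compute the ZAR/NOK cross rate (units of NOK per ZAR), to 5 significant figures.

ZAR/NOK = 0.55812

1 ZAR × 0.043641 = 0.043641 GBP
0.043641 GBP ÷ 0.078193 = 0.558119 NOK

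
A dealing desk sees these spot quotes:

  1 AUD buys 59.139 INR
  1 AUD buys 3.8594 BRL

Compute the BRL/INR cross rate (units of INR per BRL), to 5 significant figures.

BRL/INR = 15.323

1 BRL ÷ 3.8594 = 0.259108 AUD
0.259108 AUD × 59.139 = 15.3234 INR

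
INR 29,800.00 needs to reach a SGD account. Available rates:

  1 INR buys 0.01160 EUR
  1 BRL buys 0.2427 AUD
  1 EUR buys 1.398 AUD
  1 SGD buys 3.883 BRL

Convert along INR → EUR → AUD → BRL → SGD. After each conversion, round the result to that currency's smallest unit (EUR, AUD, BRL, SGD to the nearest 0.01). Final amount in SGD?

INR 29,800.00 × 0.01160 = EUR 345.68
EUR 345.68 × 1.398 = AUD 483.26
AUD 483.26 ÷ 0.2427 = BRL 1,991.18
BRL 1,991.18 ÷ 3.883 = SGD 512.79

SGD 512.79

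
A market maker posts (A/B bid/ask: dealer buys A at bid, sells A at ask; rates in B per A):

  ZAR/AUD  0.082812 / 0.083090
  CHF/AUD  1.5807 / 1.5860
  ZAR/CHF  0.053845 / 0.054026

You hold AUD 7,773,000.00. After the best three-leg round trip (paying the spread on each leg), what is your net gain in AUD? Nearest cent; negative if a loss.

Net profit: AUD 189,230.45

Best loop AUD → ZAR → CHF → AUD:
AUD 7,773,000.00 ÷ 0.083090 (buy ZAR at ask) = ZAR 93,549,163.56
ZAR 93,549,163.56 × 0.053845 (sell ZAR at bid) = CHF 5,037,154.71
CHF 5,037,154.71 × 1.5807 (sell CHF at bid) = AUD 7,962,230.45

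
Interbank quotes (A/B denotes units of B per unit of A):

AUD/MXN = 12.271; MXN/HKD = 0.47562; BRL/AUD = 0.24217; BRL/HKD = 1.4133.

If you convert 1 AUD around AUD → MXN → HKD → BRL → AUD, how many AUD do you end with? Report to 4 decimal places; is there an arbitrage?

1.0001 (no arbitrage)

Around AUD → MXN → HKD → BRL → AUD: 1 × 12.271 × 0.47562 ÷ 1.4133 × 0.24217 = 1.000060
Product ≈ 1 (deviation 0.006%, within rounding noise).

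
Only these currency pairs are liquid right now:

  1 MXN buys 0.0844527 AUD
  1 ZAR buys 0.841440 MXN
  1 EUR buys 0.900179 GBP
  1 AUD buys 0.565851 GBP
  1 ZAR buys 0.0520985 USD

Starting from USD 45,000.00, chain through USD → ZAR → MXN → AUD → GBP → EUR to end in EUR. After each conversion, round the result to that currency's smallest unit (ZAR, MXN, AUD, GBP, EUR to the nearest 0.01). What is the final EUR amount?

EUR 38,583.10

USD 45,000.00 ÷ 0.0520985 = ZAR 863,748.48
ZAR 863,748.48 × 0.841440 = MXN 726,792.52
MXN 726,792.52 × 0.0844527 = AUD 61,379.59
AUD 61,379.59 × 0.565851 = GBP 34,731.70
GBP 34,731.70 ÷ 0.900179 = EUR 38,583.10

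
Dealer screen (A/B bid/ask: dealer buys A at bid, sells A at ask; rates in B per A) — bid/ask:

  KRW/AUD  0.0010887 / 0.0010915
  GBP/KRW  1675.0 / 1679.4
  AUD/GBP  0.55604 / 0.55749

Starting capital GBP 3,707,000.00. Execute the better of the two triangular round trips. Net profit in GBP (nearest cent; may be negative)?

Best loop GBP → KRW → AUD → GBP:
GBP 3,707,000.00 × 1675.0 (sell GBP at bid) = KRW 6,209,225,000
KRW 6,209,225,000 × 0.0010887 (sell KRW at bid) = AUD 6,759,983.26
AUD 6,759,983.26 × 0.55604 (sell AUD at bid) = GBP 3,758,821.09

Net profit: GBP 51,821.09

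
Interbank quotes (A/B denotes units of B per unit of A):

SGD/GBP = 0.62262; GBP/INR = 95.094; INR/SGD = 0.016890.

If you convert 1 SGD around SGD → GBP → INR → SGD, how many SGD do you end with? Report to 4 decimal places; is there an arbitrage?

1.0000 (no arbitrage)

Around SGD → GBP → INR → SGD: 1 × 0.62262 × 95.094 × 0.016890 = 1.000013
Product ≈ 1 (deviation 0.001%, within rounding noise).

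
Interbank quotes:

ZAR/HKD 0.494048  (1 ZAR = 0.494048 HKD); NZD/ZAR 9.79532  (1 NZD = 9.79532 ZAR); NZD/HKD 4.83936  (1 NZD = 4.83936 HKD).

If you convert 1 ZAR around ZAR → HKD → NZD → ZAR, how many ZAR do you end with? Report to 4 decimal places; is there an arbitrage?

1.0000 (no arbitrage)

Around ZAR → HKD → NZD → ZAR: 1 × 0.494048 ÷ 4.83936 × 9.79532 = 1.000000
Product ≈ 1 (deviation 0.000%, within rounding noise).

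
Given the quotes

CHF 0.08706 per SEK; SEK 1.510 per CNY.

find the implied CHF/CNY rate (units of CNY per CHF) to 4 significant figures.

CHF/CNY = 7.607

1 CHF ÷ 0.08706 = 11.4863 SEK
11.4863 SEK ÷ 1.510 = 7.60684 CNY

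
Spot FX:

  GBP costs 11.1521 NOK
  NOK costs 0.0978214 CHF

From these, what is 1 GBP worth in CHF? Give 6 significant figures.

GBP/CHF = 1.09091

1 GBP × 11.1521 = 11.1521 NOK
11.1521 NOK × 0.0978214 = 1.09091 CHF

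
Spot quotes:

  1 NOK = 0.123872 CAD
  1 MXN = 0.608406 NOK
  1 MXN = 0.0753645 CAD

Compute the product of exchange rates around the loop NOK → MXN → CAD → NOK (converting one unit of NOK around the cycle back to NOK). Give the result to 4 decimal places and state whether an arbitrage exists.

Around NOK → MXN → CAD → NOK: 1 ÷ 0.608406 × 0.0753645 ÷ 0.123872 = 1.000000
Product ≈ 1 (deviation 0.000%, within rounding noise).

1.0000 (no arbitrage)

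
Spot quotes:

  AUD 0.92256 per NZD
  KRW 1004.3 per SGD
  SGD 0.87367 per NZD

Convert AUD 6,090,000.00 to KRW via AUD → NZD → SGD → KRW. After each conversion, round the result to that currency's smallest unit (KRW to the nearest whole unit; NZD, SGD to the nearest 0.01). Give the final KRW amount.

AUD 6,090,000.00 ÷ 0.92256 = NZD 6,601,196.67
NZD 6,601,196.67 × 0.87367 = SGD 5,767,267.49
SGD 5,767,267.49 × 1004.3 = KRW 5,792,066,740

KRW 5,792,066,740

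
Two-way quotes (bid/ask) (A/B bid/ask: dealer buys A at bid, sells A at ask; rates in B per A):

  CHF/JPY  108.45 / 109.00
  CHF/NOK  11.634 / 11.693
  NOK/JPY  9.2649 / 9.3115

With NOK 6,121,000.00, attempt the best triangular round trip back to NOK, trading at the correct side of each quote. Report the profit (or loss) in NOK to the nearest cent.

Net result: NOK -24,138.37 (no profitable arbitrage after spreads)

Best loop NOK → CHF → JPY → NOK:
NOK 6,121,000.00 ÷ 11.693 (buy CHF at ask) = CHF 523,475.58
CHF 523,475.58 × 108.45 (sell CHF at bid) = JPY 56,770,927
JPY 56,770,927 ÷ 9.3115 (buy NOK at ask) = NOK 6,096,861.63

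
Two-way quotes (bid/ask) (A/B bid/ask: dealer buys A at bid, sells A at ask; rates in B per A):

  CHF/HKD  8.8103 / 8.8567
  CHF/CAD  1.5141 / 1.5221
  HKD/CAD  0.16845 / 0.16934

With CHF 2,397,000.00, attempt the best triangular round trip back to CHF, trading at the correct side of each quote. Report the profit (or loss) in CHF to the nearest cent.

Best loop CHF → CAD → HKD → CHF:
CHF 2,397,000.00 × 1.5141 (sell CHF at bid) = CAD 3,629,297.70
CAD 3,629,297.70 ÷ 0.16934 (buy HKD at ask) = HKD 21,432,016.65
HKD 21,432,016.65 ÷ 8.8567 (buy CHF at ask) = CHF 2,419,864.81

Net profit: CHF 22,864.81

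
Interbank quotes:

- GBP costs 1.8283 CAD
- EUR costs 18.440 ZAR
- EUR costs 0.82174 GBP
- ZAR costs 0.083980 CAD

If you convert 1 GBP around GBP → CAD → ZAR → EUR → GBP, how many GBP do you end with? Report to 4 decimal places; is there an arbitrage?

0.9702 (arbitrage exists)

Around GBP → CAD → ZAR → EUR → GBP: 1 × 1.8283 ÷ 0.083980 ÷ 18.440 × 0.82174 = 0.970164
Product < 1; profitable direction is GBP → EUR → ZAR → CAD → GBP.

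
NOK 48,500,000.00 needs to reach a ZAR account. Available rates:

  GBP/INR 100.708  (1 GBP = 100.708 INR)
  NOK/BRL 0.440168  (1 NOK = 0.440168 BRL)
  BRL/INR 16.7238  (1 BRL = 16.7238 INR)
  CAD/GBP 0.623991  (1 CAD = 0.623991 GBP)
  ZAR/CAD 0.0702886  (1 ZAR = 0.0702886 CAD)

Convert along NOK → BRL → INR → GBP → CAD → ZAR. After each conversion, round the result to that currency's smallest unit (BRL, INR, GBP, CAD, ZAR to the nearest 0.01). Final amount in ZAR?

ZAR 80,829,144.13

NOK 48,500,000.00 × 0.440168 = BRL 21,348,148.00
BRL 21,348,148.00 × 16.7238 = INR 357,022,157.52
INR 357,022,157.52 ÷ 100.708 = GBP 3,545,122.11
GBP 3,545,122.11 ÷ 0.623991 = CAD 5,681,367.38
CAD 5,681,367.38 ÷ 0.0702886 = ZAR 80,829,144.13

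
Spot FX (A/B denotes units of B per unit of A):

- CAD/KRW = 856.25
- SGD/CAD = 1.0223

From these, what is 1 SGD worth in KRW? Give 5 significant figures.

SGD/KRW = 875.34

1 SGD × 1.0223 = 1.0223 CAD
1.0223 CAD × 856.25 = 875.344 KRW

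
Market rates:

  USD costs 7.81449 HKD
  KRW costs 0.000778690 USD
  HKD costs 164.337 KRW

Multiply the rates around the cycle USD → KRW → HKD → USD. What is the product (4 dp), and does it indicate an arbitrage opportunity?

1.0000 (no arbitrage)

Around USD → KRW → HKD → USD: 1 ÷ 0.000778690 ÷ 164.337 ÷ 7.81449 = 0.999999
Product ≈ 1 (deviation 0.000%, within rounding noise).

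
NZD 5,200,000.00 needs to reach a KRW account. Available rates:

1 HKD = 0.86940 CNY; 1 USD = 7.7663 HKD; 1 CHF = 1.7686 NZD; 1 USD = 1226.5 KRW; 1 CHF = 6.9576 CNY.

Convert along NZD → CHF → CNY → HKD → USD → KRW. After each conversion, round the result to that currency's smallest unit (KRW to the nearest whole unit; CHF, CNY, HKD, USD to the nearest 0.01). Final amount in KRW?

NZD 5,200,000.00 ÷ 1.7686 = CHF 2,940,178.67
CHF 2,940,178.67 × 6.9576 = CNY 20,456,587.11
CNY 20,456,587.11 ÷ 0.86940 = HKD 23,529,545.79
HKD 23,529,545.79 ÷ 7.7663 = USD 3,029,698.28
USD 3,029,698.28 × 1226.5 = KRW 3,715,924,940

KRW 3,715,924,940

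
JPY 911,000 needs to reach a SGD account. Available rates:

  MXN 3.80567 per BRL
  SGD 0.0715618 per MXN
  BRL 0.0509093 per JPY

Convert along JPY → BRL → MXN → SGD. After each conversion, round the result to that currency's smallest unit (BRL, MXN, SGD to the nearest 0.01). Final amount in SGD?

JPY 911,000 × 0.0509093 = BRL 46,378.37
BRL 46,378.37 × 3.80567 = MXN 176,500.77
MXN 176,500.77 × 0.0715618 = SGD 12,630.71

SGD 12,630.71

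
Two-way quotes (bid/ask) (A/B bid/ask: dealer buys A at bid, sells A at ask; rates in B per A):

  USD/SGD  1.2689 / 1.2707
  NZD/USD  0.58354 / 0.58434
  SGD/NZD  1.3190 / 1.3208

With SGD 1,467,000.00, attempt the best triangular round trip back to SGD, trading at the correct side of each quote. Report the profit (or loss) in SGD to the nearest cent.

Best loop SGD → USD → NZD → SGD:
SGD 1,467,000.00 ÷ 1.2707 (buy USD at ask) = USD 1,154,481.78
USD 1,154,481.78 ÷ 0.58434 (buy NZD at ask) = NZD 1,975,702.13
NZD 1,975,702.13 ÷ 1.3208 (buy SGD at ask) = SGD 1,495,837.47

Net profit: SGD 28,837.47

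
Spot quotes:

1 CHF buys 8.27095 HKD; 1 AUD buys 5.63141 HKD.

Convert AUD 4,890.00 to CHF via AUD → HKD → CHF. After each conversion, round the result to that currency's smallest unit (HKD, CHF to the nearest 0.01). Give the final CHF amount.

AUD 4,890.00 × 5.63141 = HKD 27,537.59
HKD 27,537.59 ÷ 8.27095 = CHF 3,329.43

CHF 3,329.43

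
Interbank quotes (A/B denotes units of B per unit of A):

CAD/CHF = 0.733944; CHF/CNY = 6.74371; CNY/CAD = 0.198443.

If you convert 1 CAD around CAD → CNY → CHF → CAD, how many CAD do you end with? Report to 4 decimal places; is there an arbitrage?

1.0181 (arbitrage exists)

Around CAD → CNY → CHF → CAD: 1 ÷ 0.198443 ÷ 6.74371 ÷ 0.733944 = 1.018128
Product > 1; profitable direction is CAD → CNY → CHF → CAD.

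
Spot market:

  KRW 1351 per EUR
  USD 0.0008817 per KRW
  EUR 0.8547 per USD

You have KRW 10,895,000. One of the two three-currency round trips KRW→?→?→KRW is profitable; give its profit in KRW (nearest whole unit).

Profit: KRW 197,186

Profitable loop is KRW → USD → EUR → KRW:
KRW 10,895,000 × 0.0008817 = USD 9,606.12
USD 9,606.12 × 0.8547 = EUR 8,210.35
EUR 8,210.35 × 1351 = KRW 11,092,186
Profit = KRW 11,092,186 − KRW 10,895,000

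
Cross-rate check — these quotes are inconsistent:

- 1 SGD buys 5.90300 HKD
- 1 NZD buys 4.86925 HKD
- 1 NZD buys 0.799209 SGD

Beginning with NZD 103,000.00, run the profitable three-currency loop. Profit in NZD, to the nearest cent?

Profit: NZD 3,308.05

Profitable loop is NZD → HKD → SGD → NZD:
NZD 103,000.00 × 4.86925 = HKD 501,532.75
HKD 501,532.75 ÷ 5.90300 = SGD 84,962.35
SGD 84,962.35 ÷ 0.799209 = NZD 106,308.05
Profit = NZD 106,308.05 − NZD 103,000.00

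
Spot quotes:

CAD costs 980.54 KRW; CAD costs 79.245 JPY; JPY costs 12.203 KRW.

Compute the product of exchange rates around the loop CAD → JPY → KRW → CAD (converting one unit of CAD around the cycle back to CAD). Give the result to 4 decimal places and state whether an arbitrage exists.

0.9862 (arbitrage exists)

Around CAD → JPY → KRW → CAD: 1 × 79.245 × 12.203 ÷ 980.54 = 0.986219
Product < 1; profitable direction is CAD → KRW → JPY → CAD.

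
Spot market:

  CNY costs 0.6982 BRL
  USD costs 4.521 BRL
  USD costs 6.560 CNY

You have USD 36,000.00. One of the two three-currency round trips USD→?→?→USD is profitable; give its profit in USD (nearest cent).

Profit: USD 471.34

Profitable loop is USD → CNY → BRL → USD:
USD 36,000.00 × 6.560 = CNY 236,160.00
CNY 236,160.00 × 0.6982 = BRL 164,886.91
BRL 164,886.91 ÷ 4.521 = USD 36,471.34
Profit = USD 36,471.34 − USD 36,000.00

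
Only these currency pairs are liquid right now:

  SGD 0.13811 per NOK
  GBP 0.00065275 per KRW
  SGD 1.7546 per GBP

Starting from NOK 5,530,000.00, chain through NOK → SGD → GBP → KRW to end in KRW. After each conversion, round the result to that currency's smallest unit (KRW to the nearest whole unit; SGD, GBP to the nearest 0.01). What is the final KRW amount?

NOK 5,530,000.00 × 0.13811 = SGD 763,748.30
SGD 763,748.30 ÷ 1.7546 = GBP 435,283.43
GBP 435,283.43 ÷ 0.00065275 = KRW 666,845,546

KRW 666,845,546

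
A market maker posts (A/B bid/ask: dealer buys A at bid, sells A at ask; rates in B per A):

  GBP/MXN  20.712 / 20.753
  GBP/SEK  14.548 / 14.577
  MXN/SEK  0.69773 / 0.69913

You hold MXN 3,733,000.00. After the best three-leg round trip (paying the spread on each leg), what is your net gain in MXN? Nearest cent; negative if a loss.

Net profit: MXN 10,022.67

Best loop MXN → GBP → SEK → MXN:
MXN 3,733,000.00 ÷ 20.753 (buy GBP at ask) = GBP 179,877.61
GBP 179,877.61 × 14.548 (sell GBP at bid) = SEK 2,616,859.44
SEK 2,616,859.44 ÷ 0.69913 (buy MXN at ask) = MXN 3,743,022.67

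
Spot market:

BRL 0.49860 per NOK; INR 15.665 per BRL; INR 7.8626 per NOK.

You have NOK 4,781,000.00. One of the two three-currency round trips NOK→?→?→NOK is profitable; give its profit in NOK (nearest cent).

Profitable loop is NOK → INR → BRL → NOK:
NOK 4,781,000.00 × 7.8626 = INR 37,591,090.60
INR 37,591,090.60 ÷ 15.665 = BRL 2,399,686.60
BRL 2,399,686.60 ÷ 0.49860 = NOK 4,812,849.18
Profit = NOK 4,812,849.18 − NOK 4,781,000.00

Profit: NOK 31,849.18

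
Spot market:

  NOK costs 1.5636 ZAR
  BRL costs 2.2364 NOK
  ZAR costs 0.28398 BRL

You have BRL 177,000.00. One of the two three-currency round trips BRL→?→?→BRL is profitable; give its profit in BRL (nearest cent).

Profitable loop is BRL → ZAR → NOK → BRL:
BRL 177,000.00 ÷ 0.28398 = ZAR 623,283.33
ZAR 623,283.33 ÷ 1.5636 = NOK 398,620.70
NOK 398,620.70 ÷ 2.2364 = BRL 178,242.13
Profit = BRL 178,242.13 − BRL 177,000.00

Profit: BRL 1,242.13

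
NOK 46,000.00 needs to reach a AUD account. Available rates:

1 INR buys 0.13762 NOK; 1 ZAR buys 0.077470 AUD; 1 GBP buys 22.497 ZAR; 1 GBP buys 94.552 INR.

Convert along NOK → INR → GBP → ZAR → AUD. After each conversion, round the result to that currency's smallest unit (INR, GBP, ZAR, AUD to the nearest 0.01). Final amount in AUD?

AUD 6,161.18

NOK 46,000.00 ÷ 0.13762 = INR 334,253.74
INR 334,253.74 ÷ 94.552 = GBP 3,535.13
GBP 3,535.13 × 22.497 = ZAR 79,529.82
ZAR 79,529.82 × 0.077470 = AUD 6,161.18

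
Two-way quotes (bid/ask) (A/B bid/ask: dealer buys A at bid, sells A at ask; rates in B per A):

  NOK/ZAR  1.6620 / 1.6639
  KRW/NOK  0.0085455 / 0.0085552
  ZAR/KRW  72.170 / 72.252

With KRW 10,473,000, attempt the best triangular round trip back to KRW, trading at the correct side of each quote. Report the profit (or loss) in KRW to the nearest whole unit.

Net profit: KRW 261,858

Best loop KRW → NOK → ZAR → KRW:
KRW 10,473,000 × 0.0085455 (sell KRW at bid) = NOK 89,497.02
NOK 89,497.02 × 1.6620 (sell NOK at bid) = ZAR 148,744.05
ZAR 148,744.05 × 72.170 (sell ZAR at bid) = KRW 10,734,858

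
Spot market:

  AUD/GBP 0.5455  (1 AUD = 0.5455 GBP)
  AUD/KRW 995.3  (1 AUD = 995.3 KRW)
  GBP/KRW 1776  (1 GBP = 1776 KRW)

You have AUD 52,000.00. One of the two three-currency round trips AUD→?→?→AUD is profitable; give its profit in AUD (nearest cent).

Profitable loop is AUD → KRW → GBP → AUD:
AUD 52,000.00 × 995.3 = KRW 51,755,600
KRW 51,755,600 ÷ 1776 = GBP 29,141.67
GBP 29,141.67 ÷ 0.5455 = AUD 53,421.94
Profit = AUD 53,421.94 − AUD 52,000.00

Profit: AUD 1,421.94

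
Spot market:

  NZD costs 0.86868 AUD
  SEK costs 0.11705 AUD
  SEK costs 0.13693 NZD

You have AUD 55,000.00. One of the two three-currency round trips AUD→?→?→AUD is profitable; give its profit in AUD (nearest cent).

Profitable loop is AUD → SEK → NZD → AUD:
AUD 55,000.00 ÷ 0.11705 = SEK 469,884.66
SEK 469,884.66 × 0.13693 = NZD 64,341.31
NZD 64,341.31 × 0.86868 = AUD 55,892.01
Profit = AUD 55,892.01 − AUD 55,000.00

Profit: AUD 892.01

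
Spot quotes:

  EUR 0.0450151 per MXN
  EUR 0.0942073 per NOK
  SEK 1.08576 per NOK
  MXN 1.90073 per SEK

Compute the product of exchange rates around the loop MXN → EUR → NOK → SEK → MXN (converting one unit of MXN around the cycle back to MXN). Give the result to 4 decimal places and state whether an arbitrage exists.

Around MXN → EUR → NOK → SEK → MXN: 1 × 0.0450151 ÷ 0.0942073 × 1.08576 × 1.90073 = 0.986116
Product < 1; profitable direction is MXN → SEK → NOK → EUR → MXN.

0.9861 (arbitrage exists)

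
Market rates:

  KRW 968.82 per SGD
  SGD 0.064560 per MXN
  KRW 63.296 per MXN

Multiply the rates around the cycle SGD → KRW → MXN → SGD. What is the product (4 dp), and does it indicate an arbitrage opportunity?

0.9882 (arbitrage exists)

Around SGD → KRW → MXN → SGD: 1 × 968.82 ÷ 63.296 × 0.064560 = 0.988167
Product < 1; profitable direction is SGD → MXN → KRW → SGD.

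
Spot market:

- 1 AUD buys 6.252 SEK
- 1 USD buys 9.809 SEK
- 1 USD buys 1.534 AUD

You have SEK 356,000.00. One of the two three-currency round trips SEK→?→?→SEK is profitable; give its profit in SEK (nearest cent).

Profitable loop is SEK → AUD → USD → SEK:
SEK 356,000.00 ÷ 6.252 = AUD 56,941.78
AUD 56,941.78 ÷ 1.534 = USD 37,119.80
USD 37,119.80 × 9.809 = SEK 364,108.15
Profit = SEK 364,108.15 − SEK 356,000.00

Profit: SEK 8,108.15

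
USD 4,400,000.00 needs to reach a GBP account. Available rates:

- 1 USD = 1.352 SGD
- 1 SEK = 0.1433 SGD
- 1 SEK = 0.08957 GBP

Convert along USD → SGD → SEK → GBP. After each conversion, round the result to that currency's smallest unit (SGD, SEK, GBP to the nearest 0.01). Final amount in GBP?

USD 4,400,000.00 × 1.352 = SGD 5,948,800.00
SGD 5,948,800.00 ÷ 0.1433 = SEK 41,512,909.98
SEK 41,512,909.98 × 0.08957 = GBP 3,718,311.35

GBP 3,718,311.35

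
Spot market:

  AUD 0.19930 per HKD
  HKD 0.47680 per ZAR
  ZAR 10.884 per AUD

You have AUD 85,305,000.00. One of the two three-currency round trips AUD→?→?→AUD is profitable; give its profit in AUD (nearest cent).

Profit: AUD 2,923,026.68

Profitable loop is AUD → ZAR → HKD → AUD:
AUD 85,305,000.00 × 10.884 = ZAR 928,459,620.00
ZAR 928,459,620.00 × 0.47680 = HKD 442,689,546.82
HKD 442,689,546.82 × 0.19930 = AUD 88,228,026.68
Profit = AUD 88,228,026.68 − AUD 85,305,000.00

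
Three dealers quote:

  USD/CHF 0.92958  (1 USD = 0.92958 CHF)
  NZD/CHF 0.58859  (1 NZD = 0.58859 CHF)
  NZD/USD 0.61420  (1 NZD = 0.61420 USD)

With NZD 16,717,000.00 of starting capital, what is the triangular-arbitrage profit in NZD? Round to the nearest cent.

Profitable loop is NZD → CHF → USD → NZD:
NZD 16,717,000.00 × 0.58859 = CHF 9,839,459.03
CHF 9,839,459.03 ÷ 0.92958 = USD 10,584,843.73
USD 10,584,843.73 ÷ 0.61420 = NZD 17,233,545.63
Profit = NZD 17,233,545.63 − NZD 16,717,000.00

Profit: NZD 516,545.63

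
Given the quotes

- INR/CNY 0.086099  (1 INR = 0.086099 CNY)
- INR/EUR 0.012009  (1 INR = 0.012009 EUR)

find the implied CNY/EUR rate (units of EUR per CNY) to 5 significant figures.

1 CNY ÷ 0.086099 = 11.6145 INR
11.6145 INR × 0.012009 = 0.139479 EUR

CNY/EUR = 0.13948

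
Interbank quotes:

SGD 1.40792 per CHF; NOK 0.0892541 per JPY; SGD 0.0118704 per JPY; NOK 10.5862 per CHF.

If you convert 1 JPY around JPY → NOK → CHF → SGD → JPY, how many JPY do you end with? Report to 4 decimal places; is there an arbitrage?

1.0000 (no arbitrage)

Around JPY → NOK → CHF → SGD → JPY: 1 × 0.0892541 ÷ 10.5862 × 1.40792 ÷ 0.0118704 = 1.000002
Product ≈ 1 (deviation 0.000%, within rounding noise).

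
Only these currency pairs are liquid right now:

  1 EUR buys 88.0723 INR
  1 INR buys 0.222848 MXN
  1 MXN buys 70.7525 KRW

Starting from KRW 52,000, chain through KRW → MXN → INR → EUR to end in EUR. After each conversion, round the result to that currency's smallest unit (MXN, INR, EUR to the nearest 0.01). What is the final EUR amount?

KRW 52,000 ÷ 70.7525 = MXN 734.96
MXN 734.96 ÷ 0.222848 = INR 3,298.03
INR 3,298.03 ÷ 88.0723 = EUR 37.45

EUR 37.45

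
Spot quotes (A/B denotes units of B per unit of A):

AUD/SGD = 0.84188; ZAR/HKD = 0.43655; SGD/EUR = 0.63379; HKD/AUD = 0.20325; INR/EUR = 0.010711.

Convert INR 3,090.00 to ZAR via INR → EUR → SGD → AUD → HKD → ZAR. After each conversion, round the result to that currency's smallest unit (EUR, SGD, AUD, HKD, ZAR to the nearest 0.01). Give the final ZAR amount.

INR 3,090.00 × 0.010711 = EUR 33.10
EUR 33.10 ÷ 0.63379 = SGD 52.23
SGD 52.23 ÷ 0.84188 = AUD 62.04
AUD 62.04 ÷ 0.20325 = HKD 305.24
HKD 305.24 ÷ 0.43655 = ZAR 699.21

ZAR 699.21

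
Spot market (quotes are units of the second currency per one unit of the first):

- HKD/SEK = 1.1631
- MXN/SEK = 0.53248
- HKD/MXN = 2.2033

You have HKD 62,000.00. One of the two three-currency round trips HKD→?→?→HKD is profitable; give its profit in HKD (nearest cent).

Profit: HKD 539.09

Profitable loop is HKD → MXN → SEK → HKD:
HKD 62,000.00 × 2.2033 = MXN 136,604.60
MXN 136,604.60 × 0.53248 = SEK 72,739.22
SEK 72,739.22 ÷ 1.1631 = HKD 62,539.09
Profit = HKD 62,539.09 − HKD 62,000.00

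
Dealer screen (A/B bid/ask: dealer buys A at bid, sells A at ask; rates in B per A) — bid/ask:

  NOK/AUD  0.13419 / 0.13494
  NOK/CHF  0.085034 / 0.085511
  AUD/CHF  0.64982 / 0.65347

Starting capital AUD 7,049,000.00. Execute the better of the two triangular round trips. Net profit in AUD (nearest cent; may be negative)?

Best loop AUD → CHF → NOK → AUD:
AUD 7,049,000.00 × 0.64982 (sell AUD at bid) = CHF 4,580,581.18
CHF 4,580,581.18 ÷ 0.085511 (buy NOK at ask) = NOK 53,567,157.21
NOK 53,567,157.21 × 0.13419 (sell NOK at bid) = AUD 7,188,176.83

Net profit: AUD 139,176.83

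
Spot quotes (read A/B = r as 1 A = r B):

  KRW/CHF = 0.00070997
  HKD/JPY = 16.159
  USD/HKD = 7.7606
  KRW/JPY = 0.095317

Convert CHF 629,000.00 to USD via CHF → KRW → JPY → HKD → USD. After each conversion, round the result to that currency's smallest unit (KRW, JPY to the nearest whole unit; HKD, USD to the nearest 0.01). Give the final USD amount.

CHF 629,000.00 ÷ 0.00070997 = KRW 885,952,928
KRW 885,952,928 × 0.095317 = JPY 84,446,375
JPY 84,446,375 ÷ 16.159 = HKD 5,225,965.41
HKD 5,225,965.41 ÷ 7.7606 = USD 673,397.08

USD 673,397.08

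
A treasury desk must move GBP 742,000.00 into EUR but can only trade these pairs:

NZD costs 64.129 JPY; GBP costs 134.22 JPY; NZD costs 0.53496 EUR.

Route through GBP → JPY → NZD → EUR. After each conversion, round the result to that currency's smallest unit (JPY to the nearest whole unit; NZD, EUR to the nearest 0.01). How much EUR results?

EUR 830,783.73

GBP 742,000.00 × 134.22 = JPY 99,591,240
JPY 99,591,240 ÷ 64.129 = NZD 1,552,982.89
NZD 1,552,982.89 × 0.53496 = EUR 830,783.73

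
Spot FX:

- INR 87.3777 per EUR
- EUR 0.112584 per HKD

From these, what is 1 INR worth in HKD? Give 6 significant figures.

1 INR ÷ 87.3777 = 0.0114446 EUR
0.0114446 EUR ÷ 0.112584 = 0.101654 HKD

INR/HKD = 0.101654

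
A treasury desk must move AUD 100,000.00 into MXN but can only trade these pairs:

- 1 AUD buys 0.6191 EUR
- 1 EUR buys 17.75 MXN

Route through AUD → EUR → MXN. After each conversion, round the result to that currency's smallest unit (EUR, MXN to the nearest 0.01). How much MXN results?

MXN 1,098,902.50

AUD 100,000.00 × 0.6191 = EUR 61,910.00
EUR 61,910.00 × 17.75 = MXN 1,098,902.50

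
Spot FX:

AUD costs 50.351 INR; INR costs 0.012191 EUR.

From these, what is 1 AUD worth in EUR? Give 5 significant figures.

1 AUD × 50.351 = 50.351 INR
50.351 INR × 0.012191 = 0.613829 EUR

AUD/EUR = 0.61383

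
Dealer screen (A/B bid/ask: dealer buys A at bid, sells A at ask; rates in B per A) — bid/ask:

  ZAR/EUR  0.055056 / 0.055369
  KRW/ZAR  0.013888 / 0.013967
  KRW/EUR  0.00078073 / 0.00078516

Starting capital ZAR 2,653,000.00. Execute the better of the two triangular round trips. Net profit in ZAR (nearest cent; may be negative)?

Best loop ZAR → KRW → EUR → ZAR:
ZAR 2,653,000.00 ÷ 0.013967 (buy KRW at ask) = KRW 189,947,734
KRW 189,947,734 × 0.00078073 (sell KRW at bid) = EUR 148,297.89
EUR 148,297.89 ÷ 0.055369 (buy ZAR at ask) = ZAR 2,678,356.02

Net profit: ZAR 25,356.02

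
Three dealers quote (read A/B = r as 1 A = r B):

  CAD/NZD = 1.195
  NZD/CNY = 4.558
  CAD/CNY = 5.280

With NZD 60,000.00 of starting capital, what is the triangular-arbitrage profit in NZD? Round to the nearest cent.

Profit: NZD 1,895.57

Profitable loop is NZD → CNY → CAD → NZD:
NZD 60,000.00 × 4.558 = CNY 273,480.00
CNY 273,480.00 ÷ 5.280 = CAD 51,795.45
CAD 51,795.45 × 1.195 = NZD 61,895.57
Profit = NZD 61,895.57 − NZD 60,000.00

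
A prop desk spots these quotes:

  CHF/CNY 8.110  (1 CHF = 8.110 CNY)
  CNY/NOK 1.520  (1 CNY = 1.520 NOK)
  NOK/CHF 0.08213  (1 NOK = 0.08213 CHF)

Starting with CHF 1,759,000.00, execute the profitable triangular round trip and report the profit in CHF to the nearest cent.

Profit: CHF 21,869.53

Profitable loop is CHF → CNY → NOK → CHF:
CHF 1,759,000.00 × 8.110 = CNY 14,265,490.00
CNY 14,265,490.00 × 1.520 = NOK 21,683,544.80
NOK 21,683,544.80 × 0.08213 = CHF 1,780,869.53
Profit = CHF 1,780,869.53 − CHF 1,759,000.00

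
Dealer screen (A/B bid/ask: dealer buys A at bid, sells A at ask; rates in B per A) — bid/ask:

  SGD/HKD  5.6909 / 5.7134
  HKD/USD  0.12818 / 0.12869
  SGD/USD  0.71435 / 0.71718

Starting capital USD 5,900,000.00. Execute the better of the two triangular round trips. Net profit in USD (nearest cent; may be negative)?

Net profit: USD 101,019.85

Best loop USD → SGD → HKD → USD:
USD 5,900,000.00 ÷ 0.71718 (buy SGD at ask) = SGD 8,226,665.55
SGD 8,226,665.55 × 5.6909 (sell SGD at bid) = HKD 46,817,130.99
HKD 46,817,130.99 × 0.12818 (sell HKD at bid) = USD 6,001,019.85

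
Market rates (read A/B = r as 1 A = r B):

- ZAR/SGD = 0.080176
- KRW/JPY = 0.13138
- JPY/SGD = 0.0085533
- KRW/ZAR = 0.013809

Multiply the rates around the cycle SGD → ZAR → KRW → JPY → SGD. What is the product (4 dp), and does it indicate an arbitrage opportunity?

1.0150 (arbitrage exists)

Around SGD → ZAR → KRW → JPY → SGD: 1 ÷ 0.080176 ÷ 0.013809 × 0.13138 × 0.0085533 = 1.014977
Product > 1; profitable direction is SGD → ZAR → KRW → JPY → SGD.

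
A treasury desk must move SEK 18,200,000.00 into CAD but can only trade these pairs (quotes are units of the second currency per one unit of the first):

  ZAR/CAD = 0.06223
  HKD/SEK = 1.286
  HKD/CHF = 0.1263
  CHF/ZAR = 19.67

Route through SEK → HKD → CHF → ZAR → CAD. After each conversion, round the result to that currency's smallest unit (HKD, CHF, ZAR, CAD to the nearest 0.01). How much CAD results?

SEK 18,200,000.00 ÷ 1.286 = HKD 14,152,410.58
HKD 14,152,410.58 × 0.1263 = CHF 1,787,449.46
CHF 1,787,449.46 × 19.67 = ZAR 35,159,130.88
ZAR 35,159,130.88 × 0.06223 = CAD 2,187,952.71

CAD 2,187,952.71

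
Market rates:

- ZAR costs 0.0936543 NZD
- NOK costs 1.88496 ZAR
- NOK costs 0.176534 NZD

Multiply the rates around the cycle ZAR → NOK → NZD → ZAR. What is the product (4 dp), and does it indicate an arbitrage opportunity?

Around ZAR → NOK → NZD → ZAR: 1 ÷ 1.88496 × 0.176534 ÷ 0.0936543 = 0.999997
Product ≈ 1 (deviation 0.000%, within rounding noise).

1.0000 (no arbitrage)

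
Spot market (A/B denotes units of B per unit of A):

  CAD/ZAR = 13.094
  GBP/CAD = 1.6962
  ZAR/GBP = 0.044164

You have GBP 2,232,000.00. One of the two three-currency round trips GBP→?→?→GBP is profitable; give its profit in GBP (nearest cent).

Profit: GBP 43,497.66

Profitable loop is GBP → ZAR → CAD → GBP:
GBP 2,232,000.00 ÷ 0.044164 = ZAR 50,538,900.46
ZAR 50,538,900.46 ÷ 13.094 = CAD 3,859,699.13
CAD 3,859,699.13 ÷ 1.6962 = GBP 2,275,497.66
Profit = GBP 2,275,497.66 − GBP 2,232,000.00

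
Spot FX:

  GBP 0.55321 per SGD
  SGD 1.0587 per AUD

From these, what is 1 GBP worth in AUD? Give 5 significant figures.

1 GBP ÷ 0.55321 = 1.80763 SGD
1.80763 SGD ÷ 1.0587 = 1.70741 AUD

GBP/AUD = 1.7074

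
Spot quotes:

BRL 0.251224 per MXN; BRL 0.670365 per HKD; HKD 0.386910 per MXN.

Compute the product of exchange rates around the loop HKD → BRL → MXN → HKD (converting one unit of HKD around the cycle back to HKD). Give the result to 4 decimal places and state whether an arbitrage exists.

1.0324 (arbitrage exists)

Around HKD → BRL → MXN → HKD: 1 × 0.670365 ÷ 0.251224 × 0.386910 = 1.032429
Product > 1; profitable direction is HKD → BRL → MXN → HKD.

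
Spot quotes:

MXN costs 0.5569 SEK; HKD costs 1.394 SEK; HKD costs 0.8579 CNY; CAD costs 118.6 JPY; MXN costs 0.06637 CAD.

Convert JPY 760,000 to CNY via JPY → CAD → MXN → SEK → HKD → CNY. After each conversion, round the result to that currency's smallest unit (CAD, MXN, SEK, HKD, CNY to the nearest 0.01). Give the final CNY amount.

JPY 760,000 ÷ 118.6 = CAD 6,408.09
CAD 6,408.09 ÷ 0.06637 = MXN 96,551.00
MXN 96,551.00 × 0.5569 = SEK 53,769.25
SEK 53,769.25 ÷ 1.394 = HKD 38,571.92
HKD 38,571.92 × 0.8579 = CNY 33,090.85

CNY 33,090.85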